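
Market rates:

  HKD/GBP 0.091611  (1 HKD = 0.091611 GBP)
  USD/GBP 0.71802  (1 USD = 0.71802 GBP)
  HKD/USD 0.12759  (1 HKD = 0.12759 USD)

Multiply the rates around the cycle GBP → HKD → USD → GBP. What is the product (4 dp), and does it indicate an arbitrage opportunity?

1.0000 (no arbitrage)

Around GBP → HKD → USD → GBP: 1 ÷ 0.091611 × 0.12759 × 0.71802 = 1.000013
Product ≈ 1 (deviation 0.001%, within rounding noise).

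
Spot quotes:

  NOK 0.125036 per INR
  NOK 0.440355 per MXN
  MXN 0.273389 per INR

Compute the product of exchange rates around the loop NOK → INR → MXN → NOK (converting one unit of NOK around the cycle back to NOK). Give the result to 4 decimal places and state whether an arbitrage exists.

Around NOK → INR → MXN → NOK: 1 ÷ 0.125036 × 0.273389 × 0.440355 = 0.962828
Product < 1; profitable direction is NOK → MXN → INR → NOK.

0.9628 (arbitrage exists)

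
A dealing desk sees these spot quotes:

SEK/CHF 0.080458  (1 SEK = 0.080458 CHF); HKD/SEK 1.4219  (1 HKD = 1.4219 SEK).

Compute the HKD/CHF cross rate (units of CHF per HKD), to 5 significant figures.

HKD/CHF = 0.11440

1 HKD × 1.4219 = 1.4219 SEK
1.4219 SEK × 0.080458 = 0.114403 CHF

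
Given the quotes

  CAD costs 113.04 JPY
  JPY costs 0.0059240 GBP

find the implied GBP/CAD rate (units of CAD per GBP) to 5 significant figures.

GBP/CAD = 1.4933

1 GBP ÷ 0.0059240 = 168.805 JPY
168.805 JPY ÷ 113.04 = 1.49332 CAD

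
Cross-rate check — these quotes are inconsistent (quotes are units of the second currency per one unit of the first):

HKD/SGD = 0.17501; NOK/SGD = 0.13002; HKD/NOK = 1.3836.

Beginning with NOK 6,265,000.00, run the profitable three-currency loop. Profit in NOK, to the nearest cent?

Profitable loop is NOK → SGD → HKD → NOK:
NOK 6,265,000.00 × 0.13002 = SGD 814,575.30
SGD 814,575.30 ÷ 0.17501 = HKD 4,654,450.03
HKD 4,654,450.03 × 1.3836 = NOK 6,439,897.06
Profit = NOK 6,439,897.06 − NOK 6,265,000.00

Profit: NOK 174,897.06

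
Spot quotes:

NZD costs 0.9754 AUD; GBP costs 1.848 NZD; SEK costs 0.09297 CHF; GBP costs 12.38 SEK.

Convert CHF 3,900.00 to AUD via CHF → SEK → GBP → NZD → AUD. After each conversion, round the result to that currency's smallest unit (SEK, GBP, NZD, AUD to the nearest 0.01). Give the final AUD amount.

CHF 3,900.00 ÷ 0.09297 = SEK 41,949.02
SEK 41,949.02 ÷ 12.38 = GBP 3,388.45
GBP 3,388.45 × 1.848 = NZD 6,261.86
NZD 6,261.86 × 0.9754 = AUD 6,107.82

AUD 6,107.82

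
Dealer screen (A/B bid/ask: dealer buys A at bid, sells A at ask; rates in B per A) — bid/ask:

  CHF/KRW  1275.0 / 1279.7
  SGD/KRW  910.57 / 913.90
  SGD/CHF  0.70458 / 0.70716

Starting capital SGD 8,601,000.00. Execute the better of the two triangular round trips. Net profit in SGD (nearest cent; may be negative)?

Net profit: SGD 53,389.32

Best loop SGD → KRW → CHF → SGD:
SGD 8,601,000.00 × 910.57 (sell SGD at bid) = KRW 7,831,812,570
KRW 7,831,812,570 ÷ 1279.7 (buy CHF at ask) = CHF 6,120,037.95
CHF 6,120,037.95 ÷ 0.70716 (buy SGD at ask) = SGD 8,654,389.32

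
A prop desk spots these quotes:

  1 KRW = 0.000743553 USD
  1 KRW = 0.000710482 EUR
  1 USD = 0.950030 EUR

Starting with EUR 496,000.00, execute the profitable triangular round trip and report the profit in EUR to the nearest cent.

Profit: EUR 2,867.84

Profitable loop is EUR → USD → KRW → EUR:
EUR 496,000.00 ÷ 0.950030 = USD 522,088.78
USD 522,088.78 ÷ 0.000743553 = KRW 702,154,085
KRW 702,154,085 × 0.000710482 = EUR 498,867.84
Profit = EUR 498,867.84 − EUR 496,000.00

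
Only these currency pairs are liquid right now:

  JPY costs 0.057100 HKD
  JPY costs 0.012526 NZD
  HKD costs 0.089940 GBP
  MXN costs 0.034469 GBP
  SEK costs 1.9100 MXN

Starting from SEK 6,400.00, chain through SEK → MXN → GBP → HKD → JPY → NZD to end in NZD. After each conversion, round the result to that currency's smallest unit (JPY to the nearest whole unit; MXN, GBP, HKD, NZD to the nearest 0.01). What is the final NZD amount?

NZD 1,027.70

SEK 6,400.00 × 1.9100 = MXN 12,224.00
MXN 12,224.00 × 0.034469 = GBP 421.35
GBP 421.35 ÷ 0.089940 = HKD 4,684.79
HKD 4,684.79 ÷ 0.057100 = JPY 82,045
JPY 82,045 × 0.012526 = NZD 1,027.70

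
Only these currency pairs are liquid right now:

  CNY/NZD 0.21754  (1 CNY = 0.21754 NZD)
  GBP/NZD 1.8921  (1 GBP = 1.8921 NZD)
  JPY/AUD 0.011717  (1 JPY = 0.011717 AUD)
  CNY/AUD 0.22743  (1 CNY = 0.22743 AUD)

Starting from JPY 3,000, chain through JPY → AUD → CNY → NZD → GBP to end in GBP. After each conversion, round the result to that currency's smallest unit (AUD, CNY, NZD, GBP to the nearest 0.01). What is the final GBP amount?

JPY 3,000 × 0.011717 = AUD 35.15
AUD 35.15 ÷ 0.22743 = CNY 154.55
CNY 154.55 × 0.21754 = NZD 33.62
NZD 33.62 ÷ 1.8921 = GBP 17.77

GBP 17.77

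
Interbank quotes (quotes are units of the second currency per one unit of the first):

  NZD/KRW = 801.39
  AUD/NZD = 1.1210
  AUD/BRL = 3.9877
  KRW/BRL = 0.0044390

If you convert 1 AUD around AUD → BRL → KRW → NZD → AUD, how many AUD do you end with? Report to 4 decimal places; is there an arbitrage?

1.0000 (no arbitrage)

Around AUD → BRL → KRW → NZD → AUD: 1 × 3.9877 ÷ 0.0044390 ÷ 801.39 ÷ 1.1210 = 0.999972
Product ≈ 1 (deviation 0.003%, within rounding noise).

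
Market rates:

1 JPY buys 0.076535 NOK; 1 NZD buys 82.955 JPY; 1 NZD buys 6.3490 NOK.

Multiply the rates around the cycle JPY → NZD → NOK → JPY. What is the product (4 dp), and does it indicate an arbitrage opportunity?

Around JPY → NZD → NOK → JPY: 1 ÷ 82.955 × 6.3490 ÷ 0.076535 = 1.000006
Product ≈ 1 (deviation 0.001%, within rounding noise).

1.0000 (no arbitrage)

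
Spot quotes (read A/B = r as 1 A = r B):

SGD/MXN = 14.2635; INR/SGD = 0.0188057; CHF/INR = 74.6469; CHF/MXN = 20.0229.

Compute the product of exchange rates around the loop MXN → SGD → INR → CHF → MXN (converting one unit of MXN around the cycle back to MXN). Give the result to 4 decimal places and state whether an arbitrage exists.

1.0000 (no arbitrage)

Around MXN → SGD → INR → CHF → MXN: 1 ÷ 14.2635 ÷ 0.0188057 ÷ 74.6469 × 20.0229 = 0.999999
Product ≈ 1 (deviation 0.000%, within rounding noise).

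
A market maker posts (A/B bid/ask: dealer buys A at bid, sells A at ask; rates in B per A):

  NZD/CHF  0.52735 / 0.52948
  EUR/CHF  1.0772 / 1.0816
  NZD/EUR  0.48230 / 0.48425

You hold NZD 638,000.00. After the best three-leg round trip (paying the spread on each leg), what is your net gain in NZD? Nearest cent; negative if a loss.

Net profit: NZD 4,367.15

Best loop NZD → CHF → EUR → NZD:
NZD 638,000.00 × 0.52735 (sell NZD at bid) = CHF 336,449.30
CHF 336,449.30 ÷ 1.0816 (buy EUR at ask) = EUR 311,066.29
EUR 311,066.29 ÷ 0.48425 (buy NZD at ask) = NZD 642,367.15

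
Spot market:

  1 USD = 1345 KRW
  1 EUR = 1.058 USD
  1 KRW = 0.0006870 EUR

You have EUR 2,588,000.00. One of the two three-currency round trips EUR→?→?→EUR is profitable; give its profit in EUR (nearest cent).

Profit: EUR 59,278.20

Profitable loop is EUR → KRW → USD → EUR:
EUR 2,588,000.00 ÷ 0.0006870 = KRW 3,767,103,348
KRW 3,767,103,348 ÷ 1345 = USD 2,800,820.33
USD 2,800,820.33 ÷ 1.058 = EUR 2,647,278.20
Profit = EUR 2,647,278.20 − EUR 2,588,000.00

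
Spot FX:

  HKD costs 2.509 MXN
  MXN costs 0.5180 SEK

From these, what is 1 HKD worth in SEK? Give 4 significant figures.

HKD/SEK = 1.300

1 HKD × 2.509 = 2.509 MXN
2.509 MXN × 0.5180 = 1.29966 SEK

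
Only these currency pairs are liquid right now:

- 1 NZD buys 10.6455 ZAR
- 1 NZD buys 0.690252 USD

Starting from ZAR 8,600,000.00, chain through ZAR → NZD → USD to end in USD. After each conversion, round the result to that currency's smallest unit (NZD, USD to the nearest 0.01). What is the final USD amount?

ZAR 8,600,000.00 ÷ 10.6455 = NZD 807,853.08
NZD 807,853.08 × 0.690252 = USD 557,622.20

USD 557,622.20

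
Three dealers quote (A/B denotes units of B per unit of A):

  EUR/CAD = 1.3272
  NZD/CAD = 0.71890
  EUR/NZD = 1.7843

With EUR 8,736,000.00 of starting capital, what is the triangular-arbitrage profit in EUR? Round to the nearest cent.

Profit: EUR 302,838.76

Profitable loop is EUR → CAD → NZD → EUR:
EUR 8,736,000.00 × 1.3272 = CAD 11,594,419.20
CAD 11,594,419.20 ÷ 0.71890 = NZD 16,128,000.00
NZD 16,128,000.00 ÷ 1.7843 = EUR 9,038,838.76
Profit = EUR 9,038,838.76 − EUR 8,736,000.00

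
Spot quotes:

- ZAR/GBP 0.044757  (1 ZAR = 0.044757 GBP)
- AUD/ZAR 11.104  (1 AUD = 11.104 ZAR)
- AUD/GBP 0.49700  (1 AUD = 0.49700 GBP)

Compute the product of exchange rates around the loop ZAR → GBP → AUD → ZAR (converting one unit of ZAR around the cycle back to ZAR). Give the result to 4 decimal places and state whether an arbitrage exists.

Around ZAR → GBP → AUD → ZAR: 1 × 0.044757 ÷ 0.49700 × 11.104 = 0.999963
Product ≈ 1 (deviation 0.004%, within rounding noise).

1.0000 (no arbitrage)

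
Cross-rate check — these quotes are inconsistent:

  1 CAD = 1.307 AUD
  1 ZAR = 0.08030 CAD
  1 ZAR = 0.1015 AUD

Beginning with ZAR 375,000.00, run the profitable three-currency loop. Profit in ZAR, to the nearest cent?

Profit: ZAR 12,754.06

Profitable loop is ZAR → CAD → AUD → ZAR:
ZAR 375,000.00 × 0.08030 = CAD 30,112.50
CAD 30,112.50 × 1.307 = AUD 39,357.04
AUD 39,357.04 ÷ 0.1015 = ZAR 387,754.06
Profit = ZAR 387,754.06 − ZAR 375,000.00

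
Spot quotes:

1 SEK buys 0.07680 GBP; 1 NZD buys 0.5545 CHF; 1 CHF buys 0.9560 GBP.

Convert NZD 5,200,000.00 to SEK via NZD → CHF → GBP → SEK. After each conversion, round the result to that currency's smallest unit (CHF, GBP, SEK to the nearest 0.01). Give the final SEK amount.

NZD 5,200,000.00 × 0.5545 = CHF 2,883,400.00
CHF 2,883,400.00 × 0.9560 = GBP 2,756,530.40
GBP 2,756,530.40 ÷ 0.07680 = SEK 35,892,322.92

SEK 35,892,322.92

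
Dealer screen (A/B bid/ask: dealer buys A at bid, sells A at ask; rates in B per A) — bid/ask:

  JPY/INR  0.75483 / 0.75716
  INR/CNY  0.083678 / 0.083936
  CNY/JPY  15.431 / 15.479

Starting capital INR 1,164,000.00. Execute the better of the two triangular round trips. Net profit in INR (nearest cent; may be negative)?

Net profit: INR 19,243.56

Best loop INR → JPY → CNY → INR:
INR 1,164,000.00 ÷ 0.75716 (buy JPY at ask) = JPY 1,537,324
JPY 1,537,324 ÷ 15.479 (buy CNY at ask) = CNY 99,316.73
CNY 99,316.73 ÷ 0.083936 (buy INR at ask) = INR 1,183,243.56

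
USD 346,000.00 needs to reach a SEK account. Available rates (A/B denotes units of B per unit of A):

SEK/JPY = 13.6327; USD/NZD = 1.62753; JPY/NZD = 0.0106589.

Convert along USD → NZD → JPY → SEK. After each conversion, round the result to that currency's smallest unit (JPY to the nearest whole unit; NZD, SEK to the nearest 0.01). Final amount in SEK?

USD 346,000.00 × 1.62753 = NZD 563,125.38
NZD 563,125.38 ÷ 0.0106589 = JPY 52,831,472
JPY 52,831,472 ÷ 13.6327 = SEK 3,875,349.12

SEK 3,875,349.12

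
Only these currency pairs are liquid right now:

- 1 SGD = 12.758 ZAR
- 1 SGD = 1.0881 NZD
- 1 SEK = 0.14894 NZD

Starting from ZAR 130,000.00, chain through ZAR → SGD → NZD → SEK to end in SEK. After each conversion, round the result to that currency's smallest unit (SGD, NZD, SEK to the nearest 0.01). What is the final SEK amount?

ZAR 130,000.00 ÷ 12.758 = SGD 10,189.68
SGD 10,189.68 × 1.0881 = NZD 11,087.39
NZD 11,087.39 ÷ 0.14894 = SEK 74,441.99

SEK 74,441.99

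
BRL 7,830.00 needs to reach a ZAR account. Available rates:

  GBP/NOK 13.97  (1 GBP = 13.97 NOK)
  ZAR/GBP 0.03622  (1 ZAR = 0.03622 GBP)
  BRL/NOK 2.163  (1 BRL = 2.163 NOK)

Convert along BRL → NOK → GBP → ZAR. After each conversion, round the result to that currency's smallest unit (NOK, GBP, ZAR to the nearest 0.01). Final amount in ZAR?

BRL 7,830.00 × 2.163 = NOK 16,936.29
NOK 16,936.29 ÷ 13.97 = GBP 1,212.33
GBP 1,212.33 ÷ 0.03622 = ZAR 33,471.29

ZAR 33,471.29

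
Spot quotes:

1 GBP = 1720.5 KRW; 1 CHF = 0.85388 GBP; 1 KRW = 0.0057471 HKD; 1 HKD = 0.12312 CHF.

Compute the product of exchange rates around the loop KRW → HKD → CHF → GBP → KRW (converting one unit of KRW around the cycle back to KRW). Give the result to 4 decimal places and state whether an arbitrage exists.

1.0395 (arbitrage exists)

Around KRW → HKD → CHF → GBP → KRW: 1 × 0.0057471 × 0.12312 × 0.85388 × 1720.5 = 1.039510
Product > 1; profitable direction is KRW → HKD → CHF → GBP → KRW.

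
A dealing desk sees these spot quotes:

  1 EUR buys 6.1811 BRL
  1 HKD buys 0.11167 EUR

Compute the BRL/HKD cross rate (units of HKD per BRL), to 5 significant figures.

1 BRL ÷ 6.1811 = 0.161784 EUR
0.161784 EUR ÷ 0.11167 = 1.44876 HKD

BRL/HKD = 1.4488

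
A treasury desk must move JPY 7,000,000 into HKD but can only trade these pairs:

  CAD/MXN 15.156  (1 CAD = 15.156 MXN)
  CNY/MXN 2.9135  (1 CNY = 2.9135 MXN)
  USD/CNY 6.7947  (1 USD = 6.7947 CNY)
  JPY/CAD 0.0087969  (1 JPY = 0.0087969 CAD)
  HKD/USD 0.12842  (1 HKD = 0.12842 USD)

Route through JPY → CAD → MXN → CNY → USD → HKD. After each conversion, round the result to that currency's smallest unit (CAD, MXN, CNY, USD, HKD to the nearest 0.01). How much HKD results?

JPY 7,000,000 × 0.0087969 = CAD 61,578.30
CAD 61,578.30 × 15.156 = MXN 933,280.71
MXN 933,280.71 ÷ 2.9135 = CNY 320,329.74
CNY 320,329.74 ÷ 6.7947 = USD 47,144.06
USD 47,144.06 ÷ 0.12842 = HKD 367,108.39

HKD 367,108.39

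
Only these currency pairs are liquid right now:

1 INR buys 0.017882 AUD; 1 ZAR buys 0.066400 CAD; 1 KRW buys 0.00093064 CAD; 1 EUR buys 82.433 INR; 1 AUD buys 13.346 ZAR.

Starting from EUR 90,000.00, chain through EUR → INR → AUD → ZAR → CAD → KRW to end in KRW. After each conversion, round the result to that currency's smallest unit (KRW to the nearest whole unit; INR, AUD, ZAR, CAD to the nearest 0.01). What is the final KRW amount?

EUR 90,000.00 × 82.433 = INR 7,418,970.00
INR 7,418,970.00 × 0.017882 = AUD 132,666.02
AUD 132,666.02 × 13.346 = ZAR 1,770,560.70
ZAR 1,770,560.70 × 0.066400 = CAD 117,565.23
CAD 117,565.23 ÷ 0.00093064 = KRW 126,327,291

KRW 126,327,291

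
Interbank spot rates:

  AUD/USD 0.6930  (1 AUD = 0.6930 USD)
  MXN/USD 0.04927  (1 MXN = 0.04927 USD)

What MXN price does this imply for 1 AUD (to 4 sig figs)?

1 AUD × 0.6930 = 0.693 USD
0.693 USD ÷ 0.04927 = 14.0654 MXN

AUD/MXN = 14.07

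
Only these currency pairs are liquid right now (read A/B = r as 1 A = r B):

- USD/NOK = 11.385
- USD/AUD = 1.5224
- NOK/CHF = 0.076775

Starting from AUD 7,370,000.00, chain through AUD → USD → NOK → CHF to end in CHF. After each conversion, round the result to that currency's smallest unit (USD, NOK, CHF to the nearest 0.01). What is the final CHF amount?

AUD 7,370,000.00 ÷ 1.5224 = USD 4,841,040.46
USD 4,841,040.46 × 11.385 = NOK 55,115,245.64
NOK 55,115,245.64 × 0.076775 = CHF 4,231,472.98

CHF 4,231,472.98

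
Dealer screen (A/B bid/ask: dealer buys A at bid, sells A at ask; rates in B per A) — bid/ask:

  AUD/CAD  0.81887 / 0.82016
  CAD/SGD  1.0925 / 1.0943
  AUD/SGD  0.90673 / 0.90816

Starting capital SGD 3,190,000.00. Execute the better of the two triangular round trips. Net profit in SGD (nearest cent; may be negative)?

Net profit: SGD 32,802.44

Best loop SGD → CAD → AUD → SGD:
SGD 3,190,000.00 ÷ 1.0943 (buy CAD at ask) = CAD 2,915,105.55
CAD 2,915,105.55 ÷ 0.82016 (buy AUD at ask) = AUD 3,554,313.24
AUD 3,554,313.24 × 0.90673 (sell AUD at bid) = SGD 3,222,802.44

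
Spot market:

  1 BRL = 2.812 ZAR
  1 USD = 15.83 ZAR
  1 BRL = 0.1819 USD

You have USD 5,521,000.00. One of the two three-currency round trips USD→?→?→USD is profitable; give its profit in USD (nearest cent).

Profit: USD 132,482.40

Profitable loop is USD → ZAR → BRL → USD:
USD 5,521,000.00 × 15.83 = ZAR 87,397,430.00
ZAR 87,397,430.00 ÷ 2.812 = BRL 31,080,167.14
BRL 31,080,167.14 × 0.1819 = USD 5,653,482.40
Profit = USD 5,653,482.40 − USD 5,521,000.00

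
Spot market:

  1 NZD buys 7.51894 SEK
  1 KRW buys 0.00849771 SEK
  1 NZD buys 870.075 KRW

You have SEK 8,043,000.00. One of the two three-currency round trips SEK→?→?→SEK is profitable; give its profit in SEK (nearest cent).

Profit: SEK 136,299.14

Profitable loop is SEK → KRW → NZD → SEK:
SEK 8,043,000.00 ÷ 0.00849771 = KRW 946,490,290
KRW 946,490,290 ÷ 870.075 = NZD 1,087,826.10
NZD 1,087,826.10 × 7.51894 = SEK 8,179,299.14
Profit = SEK 8,179,299.14 − SEK 8,043,000.00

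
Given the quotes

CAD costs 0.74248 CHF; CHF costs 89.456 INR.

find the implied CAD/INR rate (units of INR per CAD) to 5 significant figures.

1 CAD × 0.74248 = 0.74248 CHF
0.74248 CHF × 89.456 = 66.4193 INR

CAD/INR = 66.419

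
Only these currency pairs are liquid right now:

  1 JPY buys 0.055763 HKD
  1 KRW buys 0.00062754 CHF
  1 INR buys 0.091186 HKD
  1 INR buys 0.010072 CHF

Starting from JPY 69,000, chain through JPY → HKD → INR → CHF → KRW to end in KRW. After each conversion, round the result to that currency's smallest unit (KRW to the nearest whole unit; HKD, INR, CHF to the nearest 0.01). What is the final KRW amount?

JPY 69,000 × 0.055763 = HKD 3,847.65
HKD 3,847.65 ÷ 0.091186 = INR 42,195.62
INR 42,195.62 × 0.010072 = CHF 424.99
CHF 424.99 ÷ 0.00062754 = KRW 677,232

KRW 677,232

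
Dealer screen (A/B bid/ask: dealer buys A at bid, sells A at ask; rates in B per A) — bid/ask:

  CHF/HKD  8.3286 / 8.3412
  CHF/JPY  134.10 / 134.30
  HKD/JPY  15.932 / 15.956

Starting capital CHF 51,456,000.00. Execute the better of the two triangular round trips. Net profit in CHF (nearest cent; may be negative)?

Net profit: CHF 389,639.82

Best loop CHF → JPY → HKD → CHF:
CHF 51,456,000.00 × 134.10 (sell CHF at bid) = JPY 6,900,249,600
JPY 6,900,249,600 ÷ 15.956 (buy HKD at ask) = HKD 432,454,850.84
HKD 432,454,850.84 ÷ 8.3412 (buy CHF at ask) = CHF 51,845,639.82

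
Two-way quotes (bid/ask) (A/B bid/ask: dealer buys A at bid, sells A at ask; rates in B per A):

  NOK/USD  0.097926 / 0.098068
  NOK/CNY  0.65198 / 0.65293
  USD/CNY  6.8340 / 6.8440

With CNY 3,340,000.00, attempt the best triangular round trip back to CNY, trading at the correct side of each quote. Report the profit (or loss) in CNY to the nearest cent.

Net profit: CNY 83,362.06

Best loop CNY → NOK → USD → CNY:
CNY 3,340,000.00 ÷ 0.65293 (buy NOK at ask) = NOK 5,115,402.88
NOK 5,115,402.88 × 0.097926 (sell NOK at bid) = USD 500,930.94
USD 500,930.94 × 6.8340 (sell USD at bid) = CNY 3,423,362.06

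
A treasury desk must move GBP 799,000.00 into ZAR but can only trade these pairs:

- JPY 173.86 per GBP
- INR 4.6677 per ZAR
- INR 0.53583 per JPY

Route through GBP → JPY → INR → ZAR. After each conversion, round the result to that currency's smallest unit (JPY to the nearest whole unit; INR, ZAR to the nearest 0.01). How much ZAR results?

GBP 799,000.00 × 173.86 = JPY 138,914,140
JPY 138,914,140 × 0.53583 = INR 74,434,363.64
INR 74,434,363.64 ÷ 4.6677 = ZAR 15,946,689.73

ZAR 15,946,689.73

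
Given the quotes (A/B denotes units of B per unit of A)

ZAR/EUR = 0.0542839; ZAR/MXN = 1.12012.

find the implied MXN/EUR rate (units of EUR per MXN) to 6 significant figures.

1 MXN ÷ 1.12012 = 0.892761 ZAR
0.892761 ZAR × 0.0542839 = 0.0484626 EUR

MXN/EUR = 0.0484626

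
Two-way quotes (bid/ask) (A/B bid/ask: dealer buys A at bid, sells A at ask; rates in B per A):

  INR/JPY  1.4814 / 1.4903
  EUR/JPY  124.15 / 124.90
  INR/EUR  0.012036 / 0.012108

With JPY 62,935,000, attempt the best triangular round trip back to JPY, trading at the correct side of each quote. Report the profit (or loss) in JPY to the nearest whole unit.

Net profit: JPY 167,627

Best loop JPY → INR → EUR → JPY:
JPY 62,935,000 ÷ 1.4903 (buy INR at ask) = INR 42,229,752.40
INR 42,229,752.40 × 0.012036 (sell INR at bid) = EUR 508,277.30
EUR 508,277.30 × 124.15 (sell EUR at bid) = JPY 63,102,627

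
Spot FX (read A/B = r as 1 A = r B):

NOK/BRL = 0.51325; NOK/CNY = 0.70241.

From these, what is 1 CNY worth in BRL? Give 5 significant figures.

CNY/BRL = 0.73070

1 CNY ÷ 0.70241 = 1.42367 NOK
1.42367 NOK × 0.51325 = 0.730699 BRL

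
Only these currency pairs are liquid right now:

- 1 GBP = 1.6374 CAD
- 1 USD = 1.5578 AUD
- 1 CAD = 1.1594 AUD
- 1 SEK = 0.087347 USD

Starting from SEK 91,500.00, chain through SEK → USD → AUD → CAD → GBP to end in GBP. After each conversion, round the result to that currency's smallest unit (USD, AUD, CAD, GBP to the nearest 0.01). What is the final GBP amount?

GBP 6,558.32

SEK 91,500.00 × 0.087347 = USD 7,992.25
USD 7,992.25 × 1.5578 = AUD 12,450.33
AUD 12,450.33 ÷ 1.1594 = CAD 10,738.60
CAD 10,738.60 ÷ 1.6374 = GBP 6,558.32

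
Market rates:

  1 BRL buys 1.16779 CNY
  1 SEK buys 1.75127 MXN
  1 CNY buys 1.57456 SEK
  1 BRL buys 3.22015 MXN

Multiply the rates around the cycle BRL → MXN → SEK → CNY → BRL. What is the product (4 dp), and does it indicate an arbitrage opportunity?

Around BRL → MXN → SEK → CNY → BRL: 1 × 3.22015 ÷ 1.75127 ÷ 1.57456 ÷ 1.16779 = 0.999998
Product ≈ 1 (deviation 0.000%, within rounding noise).

1.0000 (no arbitrage)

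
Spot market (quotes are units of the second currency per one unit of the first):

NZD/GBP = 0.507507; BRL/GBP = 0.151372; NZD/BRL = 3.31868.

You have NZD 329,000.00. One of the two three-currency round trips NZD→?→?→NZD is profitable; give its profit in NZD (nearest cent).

Profitable loop is NZD → GBP → BRL → NZD:
NZD 329,000.00 × 0.507507 = GBP 166,969.80
GBP 166,969.80 ÷ 0.151372 = BRL 1,103,042.85
BRL 1,103,042.85 ÷ 3.31868 = NZD 332,373.97
Profit = NZD 332,373.97 − NZD 329,000.00

Profit: NZD 3,373.97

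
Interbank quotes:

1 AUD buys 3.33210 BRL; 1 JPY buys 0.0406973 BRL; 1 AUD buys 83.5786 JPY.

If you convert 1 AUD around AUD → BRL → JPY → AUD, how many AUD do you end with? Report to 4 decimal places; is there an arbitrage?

0.9796 (arbitrage exists)

Around AUD → BRL → JPY → AUD: 1 × 3.33210 ÷ 0.0406973 ÷ 83.5786 = 0.979619
Product < 1; profitable direction is AUD → JPY → BRL → AUD.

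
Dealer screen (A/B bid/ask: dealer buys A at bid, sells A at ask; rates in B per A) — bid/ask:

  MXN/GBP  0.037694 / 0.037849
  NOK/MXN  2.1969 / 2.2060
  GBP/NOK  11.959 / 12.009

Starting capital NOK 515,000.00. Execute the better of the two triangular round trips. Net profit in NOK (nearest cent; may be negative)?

Best loop NOK → GBP → MXN → NOK:
NOK 515,000.00 ÷ 12.009 (buy GBP at ask) = GBP 42,884.50
GBP 42,884.50 ÷ 0.037849 (buy MXN at ask) = MXN 1,133,041.91
MXN 1,133,041.91 ÷ 2.2060 (buy NOK at ask) = NOK 513,618.27

Net result: NOK -1,381.73 (no profitable arbitrage after spreads)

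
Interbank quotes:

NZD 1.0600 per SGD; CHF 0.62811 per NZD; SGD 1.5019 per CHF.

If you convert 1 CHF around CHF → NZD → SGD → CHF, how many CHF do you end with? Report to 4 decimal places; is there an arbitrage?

1.0000 (no arbitrage)

Around CHF → NZD → SGD → CHF: 1 ÷ 0.62811 ÷ 1.0600 ÷ 1.5019 = 1.000040
Product ≈ 1 (deviation 0.004%, within rounding noise).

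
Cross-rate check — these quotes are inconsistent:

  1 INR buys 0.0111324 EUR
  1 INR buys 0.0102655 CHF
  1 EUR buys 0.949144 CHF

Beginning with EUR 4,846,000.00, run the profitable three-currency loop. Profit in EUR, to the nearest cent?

Profitable loop is EUR → CHF → INR → EUR:
EUR 4,846,000.00 × 0.949144 = CHF 4,599,551.82
CHF 4,599,551.82 ÷ 0.0102655 = INR 448,059,210.36
INR 448,059,210.36 × 0.0111324 = EUR 4,987,974.35
Profit = EUR 4,987,974.35 − EUR 4,846,000.00

Profit: EUR 141,974.35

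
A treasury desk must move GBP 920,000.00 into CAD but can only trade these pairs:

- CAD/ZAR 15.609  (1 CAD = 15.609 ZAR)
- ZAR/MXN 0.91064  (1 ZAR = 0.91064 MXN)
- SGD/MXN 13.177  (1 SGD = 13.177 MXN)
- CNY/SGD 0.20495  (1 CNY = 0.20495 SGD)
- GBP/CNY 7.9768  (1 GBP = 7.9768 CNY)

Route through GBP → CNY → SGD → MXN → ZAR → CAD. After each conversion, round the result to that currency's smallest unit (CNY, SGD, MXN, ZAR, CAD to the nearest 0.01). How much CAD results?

CAD 1,394,309.53

GBP 920,000.00 × 7.9768 = CNY 7,338,656.00
CNY 7,338,656.00 × 0.20495 = SGD 1,504,057.55
SGD 1,504,057.55 × 13.177 = MXN 19,818,966.34
MXN 19,818,966.34 ÷ 0.91064 = ZAR 21,763,777.50
ZAR 21,763,777.50 ÷ 15.609 = CAD 1,394,309.53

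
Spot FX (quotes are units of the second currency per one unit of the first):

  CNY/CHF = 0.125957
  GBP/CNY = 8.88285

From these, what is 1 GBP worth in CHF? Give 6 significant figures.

1 GBP × 8.88285 = 8.88285 CNY
8.88285 CNY × 0.125957 = 1.11886 CHF

GBP/CHF = 1.11886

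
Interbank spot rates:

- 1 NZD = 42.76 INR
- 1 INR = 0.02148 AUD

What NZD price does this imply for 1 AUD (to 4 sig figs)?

AUD/NZD = 1.089

1 AUD ÷ 0.02148 = 46.5549 INR
46.5549 INR ÷ 42.76 = 1.08875 NZD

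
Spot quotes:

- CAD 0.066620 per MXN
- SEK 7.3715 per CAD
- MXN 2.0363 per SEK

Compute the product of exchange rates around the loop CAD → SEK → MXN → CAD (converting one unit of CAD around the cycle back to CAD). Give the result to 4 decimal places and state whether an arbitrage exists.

Around CAD → SEK → MXN → CAD: 1 × 7.3715 × 2.0363 × 0.066620 = 1.000005
Product ≈ 1 (deviation 0.001%, within rounding noise).

1.0000 (no arbitrage)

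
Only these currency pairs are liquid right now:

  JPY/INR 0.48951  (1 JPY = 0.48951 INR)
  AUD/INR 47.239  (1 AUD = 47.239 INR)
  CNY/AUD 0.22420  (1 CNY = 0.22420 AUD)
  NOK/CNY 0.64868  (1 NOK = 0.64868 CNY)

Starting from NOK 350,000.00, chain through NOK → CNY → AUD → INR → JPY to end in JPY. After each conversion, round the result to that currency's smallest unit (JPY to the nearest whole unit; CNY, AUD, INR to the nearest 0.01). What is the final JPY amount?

NOK 350,000.00 × 0.64868 = CNY 227,038.00
CNY 227,038.00 × 0.22420 = AUD 50,901.92
AUD 50,901.92 × 47.239 = INR 2,404,555.80
INR 2,404,555.80 ÷ 0.48951 = JPY 4,912,169

JPY 4,912,169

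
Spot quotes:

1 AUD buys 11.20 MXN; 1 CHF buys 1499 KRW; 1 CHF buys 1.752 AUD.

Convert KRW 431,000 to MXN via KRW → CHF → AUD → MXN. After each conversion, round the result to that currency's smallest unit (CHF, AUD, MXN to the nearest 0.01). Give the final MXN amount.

KRW 431,000 ÷ 1499 = CHF 287.53
CHF 287.53 × 1.752 = AUD 503.75
AUD 503.75 × 11.20 = MXN 5,642.00

MXN 5,642.00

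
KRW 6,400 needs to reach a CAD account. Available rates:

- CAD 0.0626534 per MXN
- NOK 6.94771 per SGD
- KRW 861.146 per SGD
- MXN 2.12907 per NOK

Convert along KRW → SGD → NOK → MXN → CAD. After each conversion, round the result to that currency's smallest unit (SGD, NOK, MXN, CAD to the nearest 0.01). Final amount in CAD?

CAD 6.89

KRW 6,400 ÷ 861.146 = SGD 7.43
SGD 7.43 × 6.94771 = NOK 51.62
NOK 51.62 × 2.12907 = MXN 109.90
MXN 109.90 × 0.0626534 = CAD 6.89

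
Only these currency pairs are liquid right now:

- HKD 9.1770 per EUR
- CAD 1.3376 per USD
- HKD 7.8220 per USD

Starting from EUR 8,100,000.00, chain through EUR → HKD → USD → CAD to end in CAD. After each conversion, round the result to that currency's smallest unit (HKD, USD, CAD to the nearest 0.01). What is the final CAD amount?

EUR 8,100,000.00 × 9.1770 = HKD 74,333,700.00
HKD 74,333,700.00 ÷ 7.8220 = USD 9,503,157.76
USD 9,503,157.76 × 1.3376 = CAD 12,711,423.82

CAD 12,711,423.82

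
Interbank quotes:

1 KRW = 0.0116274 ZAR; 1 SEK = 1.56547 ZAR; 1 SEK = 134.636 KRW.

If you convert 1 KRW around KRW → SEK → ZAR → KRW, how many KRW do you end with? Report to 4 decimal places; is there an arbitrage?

Around KRW → SEK → ZAR → KRW: 1 ÷ 134.636 × 1.56547 ÷ 0.0116274 = 1.000002
Product ≈ 1 (deviation 0.000%, within rounding noise).

1.0000 (no arbitrage)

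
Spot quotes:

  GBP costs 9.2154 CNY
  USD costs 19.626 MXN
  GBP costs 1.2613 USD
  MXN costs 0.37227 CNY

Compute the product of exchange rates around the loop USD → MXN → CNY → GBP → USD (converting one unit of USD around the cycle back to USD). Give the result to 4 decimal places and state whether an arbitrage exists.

1.0000 (no arbitrage)

Around USD → MXN → CNY → GBP → USD: 1 × 19.626 × 0.37227 ÷ 9.2154 × 1.2613 = 0.999986
Product ≈ 1 (deviation 0.001%, within rounding noise).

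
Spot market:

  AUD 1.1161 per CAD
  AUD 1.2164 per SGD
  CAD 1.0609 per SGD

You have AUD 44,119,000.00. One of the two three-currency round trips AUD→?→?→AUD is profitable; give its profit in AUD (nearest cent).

Profit: AUD 1,204,612.11

Profitable loop is AUD → CAD → SGD → AUD:
AUD 44,119,000.00 ÷ 1.1161 = CAD 39,529,612.04
CAD 39,529,612.04 ÷ 1.0609 = SGD 37,260,450.60
SGD 37,260,450.60 × 1.2164 = AUD 45,323,612.11
Profit = AUD 45,323,612.11 − AUD 44,119,000.00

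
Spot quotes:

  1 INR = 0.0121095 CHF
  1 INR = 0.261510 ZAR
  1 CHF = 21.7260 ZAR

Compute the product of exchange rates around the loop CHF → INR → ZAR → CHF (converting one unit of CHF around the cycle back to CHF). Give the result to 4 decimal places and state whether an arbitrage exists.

Around CHF → INR → ZAR → CHF: 1 ÷ 0.0121095 × 0.261510 ÷ 21.7260 = 0.993991
Product < 1; profitable direction is CHF → ZAR → INR → CHF.

0.9940 (arbitrage exists)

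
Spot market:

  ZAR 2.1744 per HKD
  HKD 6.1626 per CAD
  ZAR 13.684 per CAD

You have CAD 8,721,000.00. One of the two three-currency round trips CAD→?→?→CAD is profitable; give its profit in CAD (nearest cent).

Profit: CAD 184,861.42

Profitable loop is CAD → ZAR → HKD → CAD:
CAD 8,721,000.00 × 13.684 = ZAR 119,338,164.00
ZAR 119,338,164.00 ÷ 2.1744 = HKD 54,883,261.59
HKD 54,883,261.59 ÷ 6.1626 = CAD 8,905,861.42
Profit = CAD 8,905,861.42 − CAD 8,721,000.00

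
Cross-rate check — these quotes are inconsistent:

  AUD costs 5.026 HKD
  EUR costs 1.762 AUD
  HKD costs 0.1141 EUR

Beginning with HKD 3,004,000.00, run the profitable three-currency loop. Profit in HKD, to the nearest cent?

Profitable loop is HKD → EUR → AUD → HKD:
HKD 3,004,000.00 × 0.1141 = EUR 342,756.40
EUR 342,756.40 × 1.762 = AUD 603,936.78
AUD 603,936.78 × 5.026 = HKD 3,035,386.24
Profit = HKD 3,035,386.24 − HKD 3,004,000.00

Profit: HKD 31,386.24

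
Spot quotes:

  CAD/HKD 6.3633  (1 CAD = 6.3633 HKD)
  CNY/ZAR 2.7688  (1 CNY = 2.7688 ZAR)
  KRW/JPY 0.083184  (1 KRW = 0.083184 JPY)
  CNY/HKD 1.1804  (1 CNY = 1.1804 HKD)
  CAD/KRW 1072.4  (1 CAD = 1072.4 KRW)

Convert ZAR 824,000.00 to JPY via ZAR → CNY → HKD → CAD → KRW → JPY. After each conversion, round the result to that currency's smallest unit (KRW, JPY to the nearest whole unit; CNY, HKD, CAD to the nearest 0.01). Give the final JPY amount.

JPY 4,924,692

ZAR 824,000.00 ÷ 2.7688 = CNY 297,601.85
CNY 297,601.85 × 1.1804 = HKD 351,289.22
HKD 351,289.22 ÷ 6.3633 = CAD 55,205.51
CAD 55,205.51 × 1072.4 = KRW 59,202,389
KRW 59,202,389 × 0.083184 = JPY 4,924,692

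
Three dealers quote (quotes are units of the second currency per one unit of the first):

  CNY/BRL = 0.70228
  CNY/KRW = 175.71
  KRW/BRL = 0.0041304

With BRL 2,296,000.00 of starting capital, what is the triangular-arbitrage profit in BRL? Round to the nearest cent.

Profitable loop is BRL → CNY → KRW → BRL:
BRL 2,296,000.00 ÷ 0.70228 = CNY 3,269,351.26
CNY 3,269,351.26 × 175.71 = KRW 574,457,709
KRW 574,457,709 × 0.0041304 = BRL 2,372,740.12
Profit = BRL 2,372,740.12 − BRL 2,296,000.00

Profit: BRL 76,740.12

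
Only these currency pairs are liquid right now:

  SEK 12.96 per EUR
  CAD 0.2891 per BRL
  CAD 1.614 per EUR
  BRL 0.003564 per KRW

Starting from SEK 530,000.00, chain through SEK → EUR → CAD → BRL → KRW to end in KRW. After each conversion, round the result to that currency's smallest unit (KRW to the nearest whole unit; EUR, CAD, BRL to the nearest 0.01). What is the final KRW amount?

KRW 64,060,247

SEK 530,000.00 ÷ 12.96 = EUR 40,895.06
EUR 40,895.06 × 1.614 = CAD 66,004.63
CAD 66,004.63 ÷ 0.2891 = BRL 228,310.72
BRL 228,310.72 ÷ 0.003564 = KRW 64,060,247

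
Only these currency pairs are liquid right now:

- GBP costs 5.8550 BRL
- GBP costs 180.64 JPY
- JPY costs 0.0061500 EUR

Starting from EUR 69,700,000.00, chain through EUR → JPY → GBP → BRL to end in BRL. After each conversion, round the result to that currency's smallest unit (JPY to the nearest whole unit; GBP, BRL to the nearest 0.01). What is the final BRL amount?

EUR 69,700,000.00 ÷ 0.0061500 = JPY 11,333,333,333
JPY 11,333,333,333 ÷ 180.64 = GBP 62,739,887.80
GBP 62,739,887.80 × 5.8550 = BRL 367,342,043.07

BRL 367,342,043.07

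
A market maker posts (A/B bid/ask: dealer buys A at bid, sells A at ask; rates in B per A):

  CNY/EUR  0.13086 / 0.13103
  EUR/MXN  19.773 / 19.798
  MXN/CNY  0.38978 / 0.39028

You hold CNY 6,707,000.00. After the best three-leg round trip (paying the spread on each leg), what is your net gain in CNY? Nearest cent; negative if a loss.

Net profit: CNY 57,369.77

Best loop CNY → EUR → MXN → CNY:
CNY 6,707,000.00 × 0.13086 (sell CNY at bid) = EUR 877,678.02
EUR 877,678.02 × 19.773 (sell EUR at bid) = MXN 17,354,327.49
MXN 17,354,327.49 × 0.38978 (sell MXN at bid) = CNY 6,764,369.77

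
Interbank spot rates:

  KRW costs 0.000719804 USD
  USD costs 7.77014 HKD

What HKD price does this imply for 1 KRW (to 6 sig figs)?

KRW/HKD = 0.00559298

1 KRW × 0.000719804 = 0.000719804 USD
0.000719804 USD × 7.77014 = 0.00559298 HKD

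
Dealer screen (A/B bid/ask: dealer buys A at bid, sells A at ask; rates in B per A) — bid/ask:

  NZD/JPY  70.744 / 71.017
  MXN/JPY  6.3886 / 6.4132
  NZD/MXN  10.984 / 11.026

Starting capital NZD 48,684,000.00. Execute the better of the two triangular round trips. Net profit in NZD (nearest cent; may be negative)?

Best loop NZD → JPY → MXN → NZD:
NZD 48,684,000.00 × 70.744 (sell NZD at bid) = JPY 3,444,100,896
JPY 3,444,100,896 ÷ 6.4132 (buy MXN at ask) = MXN 537,033,134.16
MXN 537,033,134.16 ÷ 11.026 (buy NZD at ask) = NZD 48,706,070.58

Net profit: NZD 22,070.58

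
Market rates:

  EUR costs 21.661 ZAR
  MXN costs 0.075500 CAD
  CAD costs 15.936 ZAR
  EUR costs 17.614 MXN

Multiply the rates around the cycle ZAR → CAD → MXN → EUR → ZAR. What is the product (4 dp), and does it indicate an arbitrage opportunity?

1.0221 (arbitrage exists)

Around ZAR → CAD → MXN → EUR → ZAR: 1 ÷ 15.936 ÷ 0.075500 ÷ 17.614 × 21.661 = 1.022102
Product > 1; profitable direction is ZAR → CAD → MXN → EUR → ZAR.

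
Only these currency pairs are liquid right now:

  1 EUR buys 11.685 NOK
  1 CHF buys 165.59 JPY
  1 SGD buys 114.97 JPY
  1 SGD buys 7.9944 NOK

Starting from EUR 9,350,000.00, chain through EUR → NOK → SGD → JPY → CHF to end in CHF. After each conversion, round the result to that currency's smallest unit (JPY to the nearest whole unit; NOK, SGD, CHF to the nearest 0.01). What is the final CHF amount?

CHF 9,488,659.85

EUR 9,350,000.00 × 11.685 = NOK 109,254,750.00
NOK 109,254,750.00 ÷ 7.9944 = SGD 13,666,410.24
SGD 13,666,410.24 × 114.97 = JPY 1,571,227,185
JPY 1,571,227,185 ÷ 165.59 = CHF 9,488,659.85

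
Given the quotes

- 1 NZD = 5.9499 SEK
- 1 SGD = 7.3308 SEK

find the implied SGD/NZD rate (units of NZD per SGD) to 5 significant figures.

SGD/NZD = 1.2321

1 SGD × 7.3308 = 7.3308 SEK
7.3308 SEK ÷ 5.9499 = 1.23209 NZD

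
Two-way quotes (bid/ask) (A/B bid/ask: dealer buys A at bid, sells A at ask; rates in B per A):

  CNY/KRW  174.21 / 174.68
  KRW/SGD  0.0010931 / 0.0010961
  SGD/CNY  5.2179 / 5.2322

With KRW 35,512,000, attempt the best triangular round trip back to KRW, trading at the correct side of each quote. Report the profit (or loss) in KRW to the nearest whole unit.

Net result: KRW -63,535 (no profitable arbitrage after spreads)

Best loop KRW → CNY → SGD → KRW:
KRW 35,512,000 ÷ 174.68 (buy CNY at ask) = CNY 203,297.46
CNY 203,297.46 ÷ 5.2322 (buy SGD at ask) = SGD 38,855.06
SGD 38,855.06 ÷ 0.0010961 (buy KRW at ask) = KRW 35,448,465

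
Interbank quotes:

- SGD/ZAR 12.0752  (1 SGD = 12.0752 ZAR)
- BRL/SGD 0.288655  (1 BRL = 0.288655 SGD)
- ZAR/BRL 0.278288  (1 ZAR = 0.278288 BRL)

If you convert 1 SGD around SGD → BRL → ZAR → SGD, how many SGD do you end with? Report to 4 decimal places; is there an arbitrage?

1.0309 (arbitrage exists)

Around SGD → BRL → ZAR → SGD: 1 ÷ 0.288655 ÷ 0.278288 ÷ 12.0752 = 1.030937
Product > 1; profitable direction is SGD → BRL → ZAR → SGD.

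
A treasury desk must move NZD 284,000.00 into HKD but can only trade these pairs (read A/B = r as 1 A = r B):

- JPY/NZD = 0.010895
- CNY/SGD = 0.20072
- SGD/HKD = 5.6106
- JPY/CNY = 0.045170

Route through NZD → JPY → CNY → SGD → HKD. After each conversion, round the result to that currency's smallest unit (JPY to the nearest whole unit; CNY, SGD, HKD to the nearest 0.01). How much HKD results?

NZD 284,000.00 ÷ 0.010895 = JPY 26,067,003
JPY 26,067,003 × 0.045170 = CNY 1,177,446.53
CNY 1,177,446.53 × 0.20072 = SGD 236,337.07
SGD 236,337.07 × 5.6106 = HKD 1,325,992.76

HKD 1,325,992.76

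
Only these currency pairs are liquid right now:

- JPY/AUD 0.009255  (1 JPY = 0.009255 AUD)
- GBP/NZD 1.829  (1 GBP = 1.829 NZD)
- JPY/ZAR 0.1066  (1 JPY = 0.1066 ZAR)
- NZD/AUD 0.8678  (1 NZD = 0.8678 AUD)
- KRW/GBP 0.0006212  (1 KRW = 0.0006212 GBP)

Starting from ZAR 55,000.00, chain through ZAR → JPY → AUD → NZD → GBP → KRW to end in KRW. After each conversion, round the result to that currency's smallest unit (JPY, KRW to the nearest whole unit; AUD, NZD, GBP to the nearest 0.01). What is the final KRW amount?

KRW 4,843,030

ZAR 55,000.00 ÷ 0.1066 = JPY 515,947
JPY 515,947 × 0.009255 = AUD 4,775.09
AUD 4,775.09 ÷ 0.8678 = NZD 5,502.52
NZD 5,502.52 ÷ 1.829 = GBP 3,008.49
GBP 3,008.49 ÷ 0.0006212 = KRW 4,843,030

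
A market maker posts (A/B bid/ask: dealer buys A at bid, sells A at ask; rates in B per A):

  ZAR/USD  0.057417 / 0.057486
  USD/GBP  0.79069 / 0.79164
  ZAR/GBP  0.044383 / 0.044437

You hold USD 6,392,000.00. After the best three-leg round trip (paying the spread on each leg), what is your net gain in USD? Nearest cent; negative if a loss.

Best loop USD → GBP → ZAR → USD:
USD 6,392,000.00 × 0.79069 (sell USD at bid) = GBP 5,054,090.48
GBP 5,054,090.48 ÷ 0.044437 (buy ZAR at ask) = ZAR 113,736,086.59
ZAR 113,736,086.59 × 0.057417 (sell ZAR at bid) = USD 6,530,384.88

Net profit: USD 138,384.88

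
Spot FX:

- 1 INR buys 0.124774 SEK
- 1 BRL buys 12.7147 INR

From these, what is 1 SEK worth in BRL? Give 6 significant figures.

SEK/BRL = 0.630333

1 SEK ÷ 0.124774 = 8.01449 INR
8.01449 INR ÷ 12.7147 = 0.630333 BRL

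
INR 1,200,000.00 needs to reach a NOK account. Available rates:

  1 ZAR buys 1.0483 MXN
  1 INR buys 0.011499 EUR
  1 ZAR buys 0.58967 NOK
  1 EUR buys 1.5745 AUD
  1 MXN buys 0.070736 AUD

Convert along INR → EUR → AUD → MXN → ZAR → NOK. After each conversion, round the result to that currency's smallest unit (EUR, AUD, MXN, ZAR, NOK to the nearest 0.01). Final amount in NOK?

NOK 172,769.44

INR 1,200,000.00 × 0.011499 = EUR 13,798.80
EUR 13,798.80 × 1.5745 = AUD 21,726.21
AUD 21,726.21 ÷ 0.070736 = MXN 307,145.02
MXN 307,145.02 ÷ 1.0483 = ZAR 292,993.44
ZAR 292,993.44 × 0.58967 = NOK 172,769.44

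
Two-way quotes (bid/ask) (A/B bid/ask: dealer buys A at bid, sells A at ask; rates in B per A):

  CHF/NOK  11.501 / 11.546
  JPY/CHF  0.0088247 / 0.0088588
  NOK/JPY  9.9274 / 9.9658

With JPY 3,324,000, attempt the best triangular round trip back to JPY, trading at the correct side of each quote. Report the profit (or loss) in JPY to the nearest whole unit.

Net profit: JPY 25,131

Best loop JPY → CHF → NOK → JPY:
JPY 3,324,000 × 0.0088247 (sell JPY at bid) = CHF 29,333.30
CHF 29,333.30 × 11.501 (sell CHF at bid) = NOK 337,362.32
NOK 337,362.32 × 9.9274 (sell NOK at bid) = JPY 3,349,131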